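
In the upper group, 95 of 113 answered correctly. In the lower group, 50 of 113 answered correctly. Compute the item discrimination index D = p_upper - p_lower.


p_upper = 95/113 = 0.8407
p_lower = 50/113 = 0.4425
D = 0.8407 - 0.4425 = 0.3982

0.3982


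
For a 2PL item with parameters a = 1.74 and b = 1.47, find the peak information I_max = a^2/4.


For 2PL, max info at theta = b = 1.47
I_max = a^2 / 4 = 1.74^2 / 4
= 3.0276 / 4
I_max = 0.7569

0.7569


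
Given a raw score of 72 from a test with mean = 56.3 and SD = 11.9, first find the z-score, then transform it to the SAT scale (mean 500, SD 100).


z = (X - mean) / SD = (72 - 56.3) / 11.9
z = 15.7 / 11.9
z = 1.3193
SAT-scale = SAT = 500 + 100z
Carry z at full precision (z = 15.7 / 11.9) into the conversion:
SAT-scale = 500 + 100 * (15.7 / 11.9) = 500 + 1570 / 11.9
SAT-scale = 500 + 131.9328
SAT-scale = 631.9328

631.9328


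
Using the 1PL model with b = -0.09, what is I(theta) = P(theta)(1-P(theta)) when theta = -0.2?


P = 1/(1+exp(-(-0.2--0.09))) = 0.4725
I = P*(1-P) = 0.4725 * 0.5275
I = 0.2492

0.2492


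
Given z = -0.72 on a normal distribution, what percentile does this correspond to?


CDF(z) = 0.5 * (1 + erf(z/sqrt(2)))
erf(-0.5091) = -0.5285
CDF = 0.2358
Percentile rank = 0.2358 * 100 = 23.58

23.58


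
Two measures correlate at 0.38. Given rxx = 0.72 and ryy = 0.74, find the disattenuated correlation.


r_corrected = rxy / sqrt(rxx * ryy)
= 0.38 / sqrt(0.72 * 0.74)
= 0.38 / sqrt(0.5328)
= 0.38 / 0.729932
r_corrected = 0.5206

0.5206


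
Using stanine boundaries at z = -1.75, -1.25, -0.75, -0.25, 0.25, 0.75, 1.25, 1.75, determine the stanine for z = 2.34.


Stanine boundaries: [-1.75, -1.25, -0.75, -0.25, 0.25, 0.75, 1.25, 1.75]
z = 2.34
Check each boundary:
  z >= -1.75 -> could be stanine 2
  z >= -1.25 -> could be stanine 3
  z >= -0.75 -> could be stanine 4
  z >= -0.25 -> could be stanine 5
  z >= 0.25 -> could be stanine 6
  z >= 0.75 -> could be stanine 7
  z >= 1.25 -> could be stanine 8
  z >= 1.75 -> could be stanine 9
Highest qualifying boundary gives stanine = 9

9


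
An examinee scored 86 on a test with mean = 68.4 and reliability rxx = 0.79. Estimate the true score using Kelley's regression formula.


T_est = rxx * X + (1 - rxx) * mean
T_est = 0.79 * 86 + 0.21 * 68.4
T_est = 67.94 + 14.364
T_est = 82.304

82.304


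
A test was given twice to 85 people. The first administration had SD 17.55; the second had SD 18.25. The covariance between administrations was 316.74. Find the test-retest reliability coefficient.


r = cov(X,Y) / (SD_X * SD_Y)
r = 316.74 / (17.55 * 18.25)
r = 316.74 / 320.2875
r = 0.9889

0.9889


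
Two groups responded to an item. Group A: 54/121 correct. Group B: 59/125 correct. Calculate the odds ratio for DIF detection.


Odds_A = 54/67 = 0.806
Odds_B = 59/66 = 0.8939
OR = Odds_A / Odds_B = 0.806 / 0.8939
Exactly, OR = (54 * 66) / (67 * 59) = 3564 / 3953
OR = 0.9016

0.9016


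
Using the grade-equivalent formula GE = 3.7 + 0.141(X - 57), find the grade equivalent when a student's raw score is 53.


raw - median = 53 - 57 = -4
slope * diff = 0.141 * -4 = -0.564
GE = 3.7 + -0.564
GE = 3.136

3.136


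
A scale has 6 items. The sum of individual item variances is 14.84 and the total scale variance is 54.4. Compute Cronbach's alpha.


alpha = (k/(k-1)) * (1 - sum(si^2)/s_total^2)
= (6/5) * (1 - 14.84/54.4)
alpha = 0.8726

0.8726


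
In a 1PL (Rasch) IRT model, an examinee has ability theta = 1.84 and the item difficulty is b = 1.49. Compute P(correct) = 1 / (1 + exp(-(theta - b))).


theta - b = 1.84 - 1.49 = 0.35
exp(-(theta - b)) = exp(-0.35) = 0.7047
P = 1 / (1 + 0.7047)
P = 0.5866

0.5866


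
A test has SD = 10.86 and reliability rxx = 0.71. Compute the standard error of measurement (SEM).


SEM = SD * sqrt(1 - rxx)
SEM = 10.86 * sqrt(1 - 0.71)
SEM = 10.86 * sqrt(0.29) = 10.86 * 0.538516
SEM = 5.8483

5.8483


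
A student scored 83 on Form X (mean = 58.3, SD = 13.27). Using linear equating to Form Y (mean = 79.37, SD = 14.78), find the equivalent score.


slope = SD_Y / SD_X = 14.78 / 13.27 ~ 1.1138
intercept = mean_Y - slope * mean_X = 79.37 - (14.78 / 13.27) * 58.3 ~ 14.436
Y = slope * X + intercept. To avoid rounding drift from the rounded slope/intercept, evaluate the equivalent form Y = mean_Y + SD_Y * (X - mean_X) / SD_X at full precision:
Y = 79.37 + 14.78 * (83 - 58.3) / 13.27
Y = 79.37 + 14.78 * 24.7 / 13.27
Y = 79.37 + 365.066 / 13.27
Y = 79.37 + 27.5106
Y = 106.8806

106.8806


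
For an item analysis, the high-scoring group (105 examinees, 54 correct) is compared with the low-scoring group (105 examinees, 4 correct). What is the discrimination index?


p_upper = 54/105 = 0.5143
p_lower = 4/105 = 0.0381
D = 0.5143 - 0.0381 = 0.4762

0.4762


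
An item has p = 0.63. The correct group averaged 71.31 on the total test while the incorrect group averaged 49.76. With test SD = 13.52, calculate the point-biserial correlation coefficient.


q = 1 - p = 0.37
rpb = ((M1 - M0) / SD) * sqrt(p * q)
rpb = ((71.31 - 49.76) / 13.52) * sqrt(0.63 * 0.37)
rpb = 0.7696

0.7696


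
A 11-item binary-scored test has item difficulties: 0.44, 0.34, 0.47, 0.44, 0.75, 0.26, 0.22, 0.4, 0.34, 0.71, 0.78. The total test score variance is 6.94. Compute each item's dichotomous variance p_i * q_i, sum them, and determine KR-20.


For each item, compute p_i * q_i:
  Item 1: 0.44 * 0.56 = 0.2464
  Item 2: 0.34 * 0.66 = 0.2244
  Item 3: 0.47 * 0.53 = 0.2491
  Item 4: 0.44 * 0.56 = 0.2464
  Item 5: 0.75 * 0.25 = 0.1875
  Item 6: 0.26 * 0.74 = 0.1924
  Item 7: 0.22 * 0.78 = 0.1716
  Item 8: 0.4 * 0.6 = 0.24
  Item 9: 0.34 * 0.66 = 0.2244
  Item 10: 0.71 * 0.29 = 0.2059
  Item 11: 0.78 * 0.22 = 0.1716
Sum(p_i * q_i) = 0.2464 + 0.2244 + 0.2491 + 0.2464 + 0.1875 + 0.1924 + 0.1716 + 0.24 + 0.2244 + 0.2059 + 0.1716 = 2.3597
KR-20 = (k/(k-1)) * (1 - Sum(p_i*q_i) / Var_total)
= (11/10) * (1 - 2.3597/6.94)
= 1.1 * 0.66
KR-20 = 0.726

0.726


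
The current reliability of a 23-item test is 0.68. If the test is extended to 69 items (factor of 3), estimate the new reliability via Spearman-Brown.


r_new = (n * rxx) / (1 + (n-1) * rxx)
r_new = (3 * 0.68) / (1 + 2 * 0.68)
r_new = 2.04 / 2.36
r_new = 0.8644

0.8644


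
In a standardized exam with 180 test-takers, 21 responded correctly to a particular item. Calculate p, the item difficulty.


Item difficulty p = number correct / total examinees
p = 21 / 180
p = 0.1167

0.1167


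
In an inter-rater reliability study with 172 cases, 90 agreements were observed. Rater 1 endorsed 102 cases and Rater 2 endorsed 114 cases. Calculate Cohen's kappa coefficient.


P_o = 90/172 = 0.523256
P_e = (102*114 + 70*58) / 29584 = 0.530287
kappa = (P_o - P_e) / (1 - P_e)
kappa = (0.523256 - 0.530287) / (1 - 0.530287)
kappa = -0.015

-0.015


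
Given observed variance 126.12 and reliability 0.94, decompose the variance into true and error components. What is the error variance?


var_true = rxx * var_obs = 0.94 * 126.12 = 118.5528
var_error = var_obs - var_true
var_error = 126.12 - 118.5528
var_error = 7.5672

7.5672


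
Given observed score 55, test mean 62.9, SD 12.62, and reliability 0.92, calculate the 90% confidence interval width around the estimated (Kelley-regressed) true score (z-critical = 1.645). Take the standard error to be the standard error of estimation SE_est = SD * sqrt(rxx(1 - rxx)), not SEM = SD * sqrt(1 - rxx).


True score estimate = 0.92*55 + 0.08*62.9 = 55.632
SE_est = SD * sqrt(rxx * (1 - rxx)) = 12.62 * sqrt(0.92 * 0.08) = 12.62 * sqrt(0.0736) = 3.42372
CI = T_est +/- z * SE_est, so width = 2 * z * SE_est = 2 * 1.645 * 3.42372
Width = 11.264

11.264


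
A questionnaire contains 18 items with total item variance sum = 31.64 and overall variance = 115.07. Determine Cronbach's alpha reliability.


alpha = (k/(k-1)) * (1 - sum(si^2)/s_total^2)
= (18/17) * (1 - 31.64/115.07)
alpha = 0.7677

0.7677


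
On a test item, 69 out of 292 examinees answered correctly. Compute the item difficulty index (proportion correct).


Item difficulty p = number correct / total examinees
p = 69 / 292
p = 0.2363

0.2363


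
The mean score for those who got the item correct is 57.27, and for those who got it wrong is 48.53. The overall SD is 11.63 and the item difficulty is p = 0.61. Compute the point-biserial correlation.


q = 1 - p = 0.39
rpb = ((M1 - M0) / SD) * sqrt(p * q)
rpb = ((57.27 - 48.53) / 11.63) * sqrt(0.61 * 0.39)
rpb = 0.3665

0.3665


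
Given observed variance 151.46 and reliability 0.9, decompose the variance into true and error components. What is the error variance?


var_true = rxx * var_obs = 0.9 * 151.46 = 136.314
var_error = var_obs - var_true
var_error = 151.46 - 136.314
var_error = 15.146

15.146


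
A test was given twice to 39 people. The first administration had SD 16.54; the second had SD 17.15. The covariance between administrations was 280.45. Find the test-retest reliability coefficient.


r = cov(X,Y) / (SD_X * SD_Y)
r = 280.45 / (16.54 * 17.15)
r = 280.45 / 283.661
r = 0.9887

0.9887


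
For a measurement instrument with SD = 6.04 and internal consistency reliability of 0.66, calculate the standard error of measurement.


SEM = SD * sqrt(1 - rxx)
SEM = 6.04 * sqrt(1 - 0.66)
SEM = 6.04 * sqrt(0.34) = 6.04 * 0.583095
SEM = 3.5219

3.5219


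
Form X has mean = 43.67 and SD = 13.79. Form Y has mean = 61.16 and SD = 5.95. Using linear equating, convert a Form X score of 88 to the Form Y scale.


slope = SD_Y / SD_X = 5.95 / 13.79 ~ 0.4315
intercept = mean_Y - slope * mean_X = 61.16 - (5.95 / 13.79) * 43.67 ~ 42.3176
Y = slope * X + intercept. To avoid rounding drift from the rounded slope/intercept, evaluate the equivalent form Y = mean_Y + SD_Y * (X - mean_X) / SD_X at full precision:
Y = 61.16 + 5.95 * (88 - 43.67) / 13.79
Y = 61.16 + 5.95 * 44.33 / 13.79
Y = 61.16 + 263.7635 / 13.79
Y = 61.16 + 19.1272
Y = 80.2872

80.2872


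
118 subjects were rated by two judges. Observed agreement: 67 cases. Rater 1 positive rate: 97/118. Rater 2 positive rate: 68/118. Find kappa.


P_o = 67/118 = 0.567797
P_e = (97*68 + 21*50) / 13924 = 0.549124
kappa = (P_o - P_e) / (1 - P_e)
kappa = (0.567797 - 0.549124) / (1 - 0.549124)
kappa = 0.0414

0.0414


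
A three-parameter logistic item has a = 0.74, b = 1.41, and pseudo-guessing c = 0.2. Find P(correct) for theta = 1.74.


logit = 0.74*(1.74 - 1.41) = 0.2442
P* = 1/(1 + exp(-0.2442)) = 0.5607
P = 0.2 + (1 - 0.2) * 0.5607
P = 0.6486

0.6486


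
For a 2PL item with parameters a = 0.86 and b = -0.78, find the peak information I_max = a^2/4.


For 2PL, max info at theta = b = -0.78
I_max = a^2 / 4 = 0.86^2 / 4
= 0.7396 / 4
I_max = 0.1849

0.1849


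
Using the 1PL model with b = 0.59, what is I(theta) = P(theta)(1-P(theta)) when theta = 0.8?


P = 1/(1+exp(-(0.8-0.59))) = 0.5523
I = P*(1-P) = 0.5523 * 0.4477
I = 0.2473

0.2473


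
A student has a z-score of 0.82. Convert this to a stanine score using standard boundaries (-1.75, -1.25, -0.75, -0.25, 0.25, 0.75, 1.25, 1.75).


Stanine boundaries: [-1.75, -1.25, -0.75, -0.25, 0.25, 0.75, 1.25, 1.75]
z = 0.82
Check each boundary:
  z >= -1.75 -> could be stanine 2
  z >= -1.25 -> could be stanine 3
  z >= -0.75 -> could be stanine 4
  z >= -0.25 -> could be stanine 5
  z >= 0.25 -> could be stanine 6
  z >= 0.75 -> could be stanine 7
  z < 1.25
  z < 1.75
Highest qualifying boundary gives stanine = 7

7


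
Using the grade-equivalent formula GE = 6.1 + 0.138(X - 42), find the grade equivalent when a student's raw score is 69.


raw - median = 69 - 42 = 27
slope * diff = 0.138 * 27 = 3.726
GE = 6.1 + 3.726
GE = 9.826

9.826


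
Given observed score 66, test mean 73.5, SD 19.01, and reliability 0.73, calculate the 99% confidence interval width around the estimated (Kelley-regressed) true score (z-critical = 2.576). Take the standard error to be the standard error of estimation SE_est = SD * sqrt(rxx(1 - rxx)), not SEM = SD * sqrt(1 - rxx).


True score estimate = 0.73*66 + 0.27*73.5 = 68.025
SE_est = SD * sqrt(rxx * (1 - rxx)) = 19.01 * sqrt(0.73 * 0.27) = 19.01 * sqrt(0.1971) = 8.439669
CI = T_est +/- z * SE_est, so width = 2 * z * SE_est = 2 * 2.576 * 8.439669
Width = 43.4812

43.4812


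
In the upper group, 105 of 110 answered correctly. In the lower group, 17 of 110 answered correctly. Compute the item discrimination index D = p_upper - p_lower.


p_upper = 105/110 = 0.9545
p_lower = 17/110 = 0.1545
D = 0.9545 - 0.1545 = 0.8

0.8


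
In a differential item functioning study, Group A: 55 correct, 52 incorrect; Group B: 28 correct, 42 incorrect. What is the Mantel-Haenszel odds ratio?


Odds_A = 55/52 = 1.0577
Odds_B = 28/42 = 0.6667
OR = Odds_A / Odds_B = 1.0577 / 0.6667
Exactly, OR = (55 * 42) / (52 * 28) = 2310 / 1456
OR = 1.5865

1.5865


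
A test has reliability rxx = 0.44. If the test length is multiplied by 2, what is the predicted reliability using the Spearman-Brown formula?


r_new = (n * rxx) / (1 + (n-1) * rxx)
r_new = (2 * 0.44) / (1 + 1 * 0.44)
r_new = 0.88 / 1.44
r_new = 0.6111

0.6111


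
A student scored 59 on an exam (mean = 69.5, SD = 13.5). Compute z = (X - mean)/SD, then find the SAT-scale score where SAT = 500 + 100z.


z = (X - mean) / SD = (59 - 69.5) / 13.5
z = -10.5 / 13.5
z = -0.7778
SAT-scale = SAT = 500 + 100z
Carry z at full precision (z = -10.5 / 13.5) into the conversion:
SAT-scale = 500 + 100 * (-10.5 / 13.5) = 500 + -1050 / 13.5
SAT-scale = 500 + -77.7778
SAT-scale = 422.2222

422.2222


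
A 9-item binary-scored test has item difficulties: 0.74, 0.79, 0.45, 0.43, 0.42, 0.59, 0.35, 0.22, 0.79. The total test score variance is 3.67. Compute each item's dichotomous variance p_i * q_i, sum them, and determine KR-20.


For each item, compute p_i * q_i:
  Item 1: 0.74 * 0.26 = 0.1924
  Item 2: 0.79 * 0.21 = 0.1659
  Item 3: 0.45 * 0.55 = 0.2475
  Item 4: 0.43 * 0.57 = 0.2451
  Item 5: 0.42 * 0.58 = 0.2436
  Item 6: 0.59 * 0.41 = 0.2419
  Item 7: 0.35 * 0.65 = 0.2275
  Item 8: 0.22 * 0.78 = 0.1716
  Item 9: 0.79 * 0.21 = 0.1659
Sum(p_i * q_i) = 0.1924 + 0.1659 + 0.2475 + 0.2451 + 0.2436 + 0.2419 + 0.2275 + 0.1716 + 0.1659 = 1.9014
KR-20 = (k/(k-1)) * (1 - Sum(p_i*q_i) / Var_total)
= (9/8) * (1 - 1.9014/3.67)
= 1.125 * 0.4819
KR-20 = 0.5421

0.5421


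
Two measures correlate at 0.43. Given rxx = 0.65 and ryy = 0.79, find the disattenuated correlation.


r_corrected = rxy / sqrt(rxx * ryy)
= 0.43 / sqrt(0.65 * 0.79)
= 0.43 / sqrt(0.5135)
= 0.43 / 0.716589
r_corrected = 0.6001

0.6001


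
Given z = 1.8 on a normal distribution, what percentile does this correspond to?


CDF(z) = 0.5 * (1 + erf(z/sqrt(2)))
erf(1.2728) = 0.9281
CDF = 0.9641
Percentile rank = 0.9641 * 100 = 96.41

96.41


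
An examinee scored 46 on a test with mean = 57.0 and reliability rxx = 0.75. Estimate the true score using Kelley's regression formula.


T_est = rxx * X + (1 - rxx) * mean
T_est = 0.75 * 46 + 0.25 * 57.0
T_est = 34.5 + 14.25
T_est = 48.75

48.75


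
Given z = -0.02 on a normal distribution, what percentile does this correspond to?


CDF(z) = 0.5 * (1 + erf(z/sqrt(2)))
erf(-0.0141) = -0.016
CDF = 0.492
Percentile rank = 0.492 * 100 = 49.2

49.2


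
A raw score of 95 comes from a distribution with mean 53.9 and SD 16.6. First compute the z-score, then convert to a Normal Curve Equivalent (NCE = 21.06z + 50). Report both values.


z = (X - mean) / SD = (95 - 53.9) / 16.6
z = 41.1 / 16.6
z = 2.4759
NCE = NCE = 21.06z + 50
Carry z at full precision (z = 41.1 / 16.6) into the conversion:
NCE = 21.06 * (41.1 / 16.6) + 50 = 865.566 / 16.6 + 50
NCE = 52.1425 + 50
NCE = 102.1425

102.1425


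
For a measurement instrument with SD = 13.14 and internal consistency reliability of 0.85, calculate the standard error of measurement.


SEM = SD * sqrt(1 - rxx)
SEM = 13.14 * sqrt(1 - 0.85)
SEM = 13.14 * sqrt(0.15) = 13.14 * 0.387298
SEM = 5.0891

5.0891


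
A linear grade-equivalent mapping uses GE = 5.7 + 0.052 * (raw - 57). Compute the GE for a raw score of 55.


raw - median = 55 - 57 = -2
slope * diff = 0.052 * -2 = -0.104
GE = 5.7 + -0.104
GE = 5.596

5.596


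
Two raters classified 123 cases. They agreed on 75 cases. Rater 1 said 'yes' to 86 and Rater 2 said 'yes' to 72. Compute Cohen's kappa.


P_o = 75/123 = 0.609756
P_e = (86*72 + 37*51) / 15129 = 0.534008
kappa = (P_o - P_e) / (1 - P_e)
kappa = (0.609756 - 0.534008) / (1 - 0.534008)
kappa = 0.1626

0.1626


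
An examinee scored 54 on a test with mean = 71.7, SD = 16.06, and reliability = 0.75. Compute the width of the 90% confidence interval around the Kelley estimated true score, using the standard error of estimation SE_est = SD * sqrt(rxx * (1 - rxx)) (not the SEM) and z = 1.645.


True score estimate = 0.75*54 + 0.25*71.7 = 58.425
SE_est = SD * sqrt(rxx * (1 - rxx)) = 16.06 * sqrt(0.75 * 0.25) = 16.06 * sqrt(0.1875) = 6.954184
CI = T_est +/- z * SE_est, so width = 2 * z * SE_est = 2 * 1.645 * 6.954184
Width = 22.8793

22.8793


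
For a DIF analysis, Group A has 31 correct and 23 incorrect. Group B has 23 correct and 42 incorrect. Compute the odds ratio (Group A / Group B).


Odds_A = 31/23 = 1.3478
Odds_B = 23/42 = 0.5476
OR = Odds_A / Odds_B = 1.3478 / 0.5476
Exactly, OR = (31 * 42) / (23 * 23) = 1302 / 529
OR = 2.4612

2.4612


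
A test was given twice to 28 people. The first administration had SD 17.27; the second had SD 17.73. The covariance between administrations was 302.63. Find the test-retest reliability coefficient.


r = cov(X,Y) / (SD_X * SD_Y)
r = 302.63 / (17.27 * 17.73)
r = 302.63 / 306.1971
r = 0.9884

0.9884


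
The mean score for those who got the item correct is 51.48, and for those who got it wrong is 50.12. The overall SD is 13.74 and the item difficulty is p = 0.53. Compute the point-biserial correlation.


q = 1 - p = 0.47
rpb = ((M1 - M0) / SD) * sqrt(p * q)
rpb = ((51.48 - 50.12) / 13.74) * sqrt(0.53 * 0.47)
rpb = 0.0494

0.0494


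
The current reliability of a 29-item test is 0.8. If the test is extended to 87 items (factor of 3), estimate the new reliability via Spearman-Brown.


r_new = (n * rxx) / (1 + (n-1) * rxx)
r_new = (3 * 0.8) / (1 + 2 * 0.8)
r_new = 2.4 / 2.6
r_new = 0.9231

0.9231


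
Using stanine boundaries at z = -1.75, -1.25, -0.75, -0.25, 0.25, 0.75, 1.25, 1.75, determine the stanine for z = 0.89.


Stanine boundaries: [-1.75, -1.25, -0.75, -0.25, 0.25, 0.75, 1.25, 1.75]
z = 0.89
Check each boundary:
  z >= -1.75 -> could be stanine 2
  z >= -1.25 -> could be stanine 3
  z >= -0.75 -> could be stanine 4
  z >= -0.25 -> could be stanine 5
  z >= 0.25 -> could be stanine 6
  z >= 0.75 -> could be stanine 7
  z < 1.25
  z < 1.75
Highest qualifying boundary gives stanine = 7

7


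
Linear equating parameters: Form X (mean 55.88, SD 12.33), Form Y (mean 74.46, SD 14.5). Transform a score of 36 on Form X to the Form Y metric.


slope = SD_Y / SD_X = 14.5 / 12.33 ~ 1.176
intercept = mean_Y - slope * mean_X = 74.46 - (14.5 / 12.33) * 55.88 ~ 8.7455
Y = slope * X + intercept. To avoid rounding drift from the rounded slope/intercept, evaluate the equivalent form Y = mean_Y + SD_Y * (X - mean_X) / SD_X at full precision:
Y = 74.46 + 14.5 * (36 - 55.88) / 12.33
Y = 74.46 - 14.5 * 19.88 / 12.33
Y = 74.46 - 288.26 / 12.33
Y = 74.46 - 23.3788
Y = 51.0812

51.0812


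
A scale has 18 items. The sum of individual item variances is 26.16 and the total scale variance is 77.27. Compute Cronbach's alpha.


alpha = (k/(k-1)) * (1 - sum(si^2)/s_total^2)
= (18/17) * (1 - 26.16/77.27)
alpha = 0.7004

0.7004


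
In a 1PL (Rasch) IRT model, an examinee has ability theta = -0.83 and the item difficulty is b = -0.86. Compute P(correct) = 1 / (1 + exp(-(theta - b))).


theta - b = -0.83 - -0.86 = 0.03
exp(-(theta - b)) = exp(-0.03) = 0.9704
P = 1 / (1 + 0.9704)
P = 0.5075

0.5075


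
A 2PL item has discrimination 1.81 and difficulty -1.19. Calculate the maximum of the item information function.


For 2PL, max info at theta = b = -1.19
I_max = a^2 / 4 = 1.81^2 / 4
= 3.2761 / 4
I_max = 0.819

0.819


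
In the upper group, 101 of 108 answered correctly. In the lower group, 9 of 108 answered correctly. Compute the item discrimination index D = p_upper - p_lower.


p_upper = 101/108 = 0.9352
p_lower = 9/108 = 0.0833
D = 0.9352 - 0.0833 = 0.8519

0.8519


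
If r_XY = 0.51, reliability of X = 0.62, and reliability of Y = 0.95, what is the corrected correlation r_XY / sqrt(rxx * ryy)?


r_corrected = rxy / sqrt(rxx * ryy)
= 0.51 / sqrt(0.62 * 0.95)
= 0.51 / sqrt(0.589)
= 0.51 / 0.767463
r_corrected = 0.6645

0.6645


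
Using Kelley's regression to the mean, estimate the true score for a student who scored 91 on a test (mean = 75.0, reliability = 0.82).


T_est = rxx * X + (1 - rxx) * mean
T_est = 0.82 * 91 + 0.18 * 75.0
T_est = 74.62 + 13.5
T_est = 88.12

88.12


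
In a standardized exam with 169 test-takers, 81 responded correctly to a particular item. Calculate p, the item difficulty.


Item difficulty p = number correct / total examinees
p = 81 / 169
p = 0.4793

0.4793


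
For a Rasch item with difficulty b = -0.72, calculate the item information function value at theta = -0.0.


P = 1/(1+exp(-(-0.0--0.72))) = 0.6726
I = P*(1-P) = 0.6726 * 0.3274
I = 0.2202

0.2202


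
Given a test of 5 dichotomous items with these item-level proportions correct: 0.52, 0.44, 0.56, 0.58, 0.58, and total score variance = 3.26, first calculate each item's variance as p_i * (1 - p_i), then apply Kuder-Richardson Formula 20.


For each item, compute p_i * q_i:
  Item 1: 0.52 * 0.48 = 0.2496
  Item 2: 0.44 * 0.56 = 0.2464
  Item 3: 0.56 * 0.44 = 0.2464
  Item 4: 0.58 * 0.42 = 0.2436
  Item 5: 0.58 * 0.42 = 0.2436
Sum(p_i * q_i) = 0.2496 + 0.2464 + 0.2464 + 0.2436 + 0.2436 = 1.2296
KR-20 = (k/(k-1)) * (1 - Sum(p_i*q_i) / Var_total)
= (5/4) * (1 - 1.2296/3.26)
= 1.25 * 0.6228
KR-20 = 0.7785

0.7785


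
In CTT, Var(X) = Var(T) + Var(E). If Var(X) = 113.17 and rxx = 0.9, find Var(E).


var_true = rxx * var_obs = 0.9 * 113.17 = 101.853
var_error = var_obs - var_true
var_error = 113.17 - 101.853
var_error = 11.317

11.317


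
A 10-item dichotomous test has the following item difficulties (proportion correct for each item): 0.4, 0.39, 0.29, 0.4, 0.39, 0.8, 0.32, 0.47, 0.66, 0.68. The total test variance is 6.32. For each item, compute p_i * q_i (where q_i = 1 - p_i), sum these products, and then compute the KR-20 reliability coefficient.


For each item, compute p_i * q_i:
  Item 1: 0.4 * 0.6 = 0.24
  Item 2: 0.39 * 0.61 = 0.2379
  Item 3: 0.29 * 0.71 = 0.2059
  Item 4: 0.4 * 0.6 = 0.24
  Item 5: 0.39 * 0.61 = 0.2379
  Item 6: 0.8 * 0.2 = 0.16
  Item 7: 0.32 * 0.68 = 0.2176
  Item 8: 0.47 * 0.53 = 0.2491
  Item 9: 0.66 * 0.34 = 0.2244
  Item 10: 0.68 * 0.32 = 0.2176
Sum(p_i * q_i) = 0.24 + 0.2379 + 0.2059 + 0.24 + 0.2379 + 0.16 + 0.2176 + 0.2491 + 0.2244 + 0.2176 = 2.2304
KR-20 = (k/(k-1)) * (1 - Sum(p_i*q_i) / Var_total)
= (10/9) * (1 - 2.2304/6.32)
= 1.1111 * 0.6471
KR-20 = 0.719

0.719


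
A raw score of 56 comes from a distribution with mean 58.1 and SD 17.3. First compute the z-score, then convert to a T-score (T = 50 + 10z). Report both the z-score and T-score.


z = (X - mean) / SD = (56 - 58.1) / 17.3
z = -2.1 / 17.3
z = -0.1214
T-score = T = 50 + 10z
Carry z at full precision (z = -2.1 / 17.3) into the conversion:
T-score = 50 + 10 * (-2.1 / 17.3) = 50 + -21 / 17.3
T-score = 50 + -1.2139
T-score = 48.7861

48.7861


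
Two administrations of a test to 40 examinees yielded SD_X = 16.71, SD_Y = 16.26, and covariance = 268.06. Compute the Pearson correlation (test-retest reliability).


r = cov(X,Y) / (SD_X * SD_Y)
r = 268.06 / (16.71 * 16.26)
r = 268.06 / 271.7046
r = 0.9866

0.9866


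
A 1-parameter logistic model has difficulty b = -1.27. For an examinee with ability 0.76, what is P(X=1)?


theta - b = 0.76 - -1.27 = 2.03
exp(-(theta - b)) = exp(-2.03) = 0.1313
P = 1 / (1 + 0.1313)
P = 0.8839

0.8839


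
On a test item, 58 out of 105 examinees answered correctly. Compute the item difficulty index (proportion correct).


Item difficulty p = number correct / total examinees
p = 58 / 105
p = 0.5524

0.5524


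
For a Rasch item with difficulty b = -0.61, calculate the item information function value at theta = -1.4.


P = 1/(1+exp(-(-1.4--0.61))) = 0.3122
I = P*(1-P) = 0.3122 * 0.6878
I = 0.2147

0.2147


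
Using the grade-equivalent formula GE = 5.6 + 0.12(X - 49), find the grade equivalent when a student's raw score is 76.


raw - median = 76 - 49 = 27
slope * diff = 0.12 * 27 = 3.24
GE = 5.6 + 3.24
GE = 8.84

8.84


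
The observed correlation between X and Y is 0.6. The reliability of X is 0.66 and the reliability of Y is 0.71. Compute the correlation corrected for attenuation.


r_corrected = rxy / sqrt(rxx * ryy)
= 0.6 / sqrt(0.66 * 0.71)
= 0.6 / sqrt(0.4686)
= 0.6 / 0.684544
r_corrected = 0.8765

0.8765


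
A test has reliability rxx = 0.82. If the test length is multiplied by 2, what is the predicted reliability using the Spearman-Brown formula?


r_new = (n * rxx) / (1 + (n-1) * rxx)
r_new = (2 * 0.82) / (1 + 1 * 0.82)
r_new = 1.64 / 1.82
r_new = 0.9011

0.9011


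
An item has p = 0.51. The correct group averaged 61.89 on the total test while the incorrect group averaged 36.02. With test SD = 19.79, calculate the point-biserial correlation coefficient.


q = 1 - p = 0.49
rpb = ((M1 - M0) / SD) * sqrt(p * q)
rpb = ((61.89 - 36.02) / 19.79) * sqrt(0.51 * 0.49)
rpb = 0.6535

0.6535


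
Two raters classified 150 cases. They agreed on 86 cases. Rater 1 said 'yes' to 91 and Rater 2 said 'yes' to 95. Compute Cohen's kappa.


P_o = 86/150 = 0.573333
P_e = (91*95 + 59*55) / 22500 = 0.528444
kappa = (P_o - P_e) / (1 - P_e)
kappa = (0.573333 - 0.528444) / (1 - 0.528444)
kappa = 0.0952

0.0952


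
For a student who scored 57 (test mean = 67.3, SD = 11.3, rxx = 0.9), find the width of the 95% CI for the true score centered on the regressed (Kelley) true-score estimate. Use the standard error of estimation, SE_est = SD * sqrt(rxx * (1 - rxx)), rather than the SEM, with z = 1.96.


True score estimate = 0.9*57 + 0.1*67.3 = 58.03
SE_est = SD * sqrt(rxx * (1 - rxx)) = 11.3 * sqrt(0.9 * 0.1) = 11.3 * sqrt(0.09) = 3.39
CI = T_est +/- z * SE_est, so width = 2 * z * SE_est = 2 * 1.96 * 3.39
Width = 13.2888

13.2888


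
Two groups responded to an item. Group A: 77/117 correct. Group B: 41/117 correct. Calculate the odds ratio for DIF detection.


Odds_A = 77/40 = 1.925
Odds_B = 41/76 = 0.5395
OR = Odds_A / Odds_B = 1.925 / 0.5395
Exactly, OR = (77 * 76) / (40 * 41) = 5852 / 1640
OR = 3.5683

3.5683


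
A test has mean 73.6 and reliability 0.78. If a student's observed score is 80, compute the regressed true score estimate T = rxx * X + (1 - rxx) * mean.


T_est = rxx * X + (1 - rxx) * mean
T_est = 0.78 * 80 + 0.22 * 73.6
T_est = 62.4 + 16.192
T_est = 78.592

78.592


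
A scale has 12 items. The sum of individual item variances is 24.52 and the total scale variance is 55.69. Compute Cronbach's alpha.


alpha = (k/(k-1)) * (1 - sum(si^2)/s_total^2)
= (12/11) * (1 - 24.52/55.69)
alpha = 0.6106

0.6106


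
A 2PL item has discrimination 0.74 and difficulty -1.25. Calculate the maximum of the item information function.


For 2PL, max info at theta = b = -1.25
I_max = a^2 / 4 = 0.74^2 / 4
= 0.5476 / 4
I_max = 0.1369

0.1369


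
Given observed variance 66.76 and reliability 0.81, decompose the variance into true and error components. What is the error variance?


var_true = rxx * var_obs = 0.81 * 66.76 = 54.0756
var_error = var_obs - var_true
var_error = 66.76 - 54.0756
var_error = 12.6844

12.6844


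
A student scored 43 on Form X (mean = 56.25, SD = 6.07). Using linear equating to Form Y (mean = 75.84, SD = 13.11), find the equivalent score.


slope = SD_Y / SD_X = 13.11 / 6.07 ~ 2.1598
intercept = mean_Y - slope * mean_X = 75.84 - (13.11 / 6.07) * 56.25 ~ -45.6489
Y = slope * X + intercept. To avoid rounding drift from the rounded slope/intercept, evaluate the equivalent form Y = mean_Y + SD_Y * (X - mean_X) / SD_X at full precision:
Y = 75.84 + 13.11 * (43 - 56.25) / 6.07
Y = 75.84 - 13.11 * 13.25 / 6.07
Y = 75.84 - 173.7075 / 6.07
Y = 75.84 - 28.6174
Y = 47.2226

47.2226


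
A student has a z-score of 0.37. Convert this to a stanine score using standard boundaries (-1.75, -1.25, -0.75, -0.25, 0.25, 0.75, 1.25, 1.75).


Stanine boundaries: [-1.75, -1.25, -0.75, -0.25, 0.25, 0.75, 1.25, 1.75]
z = 0.37
Check each boundary:
  z >= -1.75 -> could be stanine 2
  z >= -1.25 -> could be stanine 3
  z >= -0.75 -> could be stanine 4
  z >= -0.25 -> could be stanine 5
  z >= 0.25 -> could be stanine 6
  z < 0.75
  z < 1.25
  z < 1.75
Highest qualifying boundary gives stanine = 6

6


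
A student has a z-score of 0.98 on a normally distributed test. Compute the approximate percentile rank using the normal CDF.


CDF(z) = 0.5 * (1 + erf(z/sqrt(2)))
erf(0.693) = 0.6729
CDF = 0.8365
Percentile rank = 0.8365 * 100 = 83.65

83.65


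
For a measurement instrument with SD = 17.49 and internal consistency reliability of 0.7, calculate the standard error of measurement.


SEM = SD * sqrt(1 - rxx)
SEM = 17.49 * sqrt(1 - 0.7)
SEM = 17.49 * sqrt(0.3) = 17.49 * 0.547723
SEM = 9.5797

9.5797


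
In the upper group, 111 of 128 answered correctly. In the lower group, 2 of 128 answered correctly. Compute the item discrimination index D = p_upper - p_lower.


p_upper = 111/128 = 0.8672
p_lower = 2/128 = 0.0156
D = 0.8672 - 0.0156 = 0.8516

0.8516


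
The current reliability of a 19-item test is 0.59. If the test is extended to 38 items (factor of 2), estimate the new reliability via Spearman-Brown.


r_new = (n * rxx) / (1 + (n-1) * rxx)
r_new = (2 * 0.59) / (1 + 1 * 0.59)
r_new = 1.18 / 1.59
r_new = 0.7421

0.7421


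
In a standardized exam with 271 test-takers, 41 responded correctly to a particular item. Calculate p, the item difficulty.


Item difficulty p = number correct / total examinees
p = 41 / 271
p = 0.1513

0.1513


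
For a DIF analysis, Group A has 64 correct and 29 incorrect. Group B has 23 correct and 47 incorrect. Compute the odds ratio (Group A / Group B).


Odds_A = 64/29 = 2.2069
Odds_B = 23/47 = 0.4894
OR = Odds_A / Odds_B = 2.2069 / 0.4894
Exactly, OR = (64 * 47) / (29 * 23) = 3008 / 667
OR = 4.5097

4.5097


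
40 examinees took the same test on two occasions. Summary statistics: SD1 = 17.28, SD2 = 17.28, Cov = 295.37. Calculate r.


r = cov(X,Y) / (SD_X * SD_Y)
r = 295.37 / (17.28 * 17.28)
r = 295.37 / 298.5984
r = 0.9892

0.9892


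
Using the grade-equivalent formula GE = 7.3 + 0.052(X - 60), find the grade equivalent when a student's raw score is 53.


raw - median = 53 - 60 = -7
slope * diff = 0.052 * -7 = -0.364
GE = 7.3 + -0.364
GE = 6.936

6.936


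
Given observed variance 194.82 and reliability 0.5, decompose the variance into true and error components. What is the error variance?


var_true = rxx * var_obs = 0.5 * 194.82 = 97.41
var_error = var_obs - var_true
var_error = 194.82 - 97.41
var_error = 97.41

97.41


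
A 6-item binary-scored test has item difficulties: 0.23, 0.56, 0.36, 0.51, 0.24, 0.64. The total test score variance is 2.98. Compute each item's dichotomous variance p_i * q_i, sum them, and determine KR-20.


For each item, compute p_i * q_i:
  Item 1: 0.23 * 0.77 = 0.1771
  Item 2: 0.56 * 0.44 = 0.2464
  Item 3: 0.36 * 0.64 = 0.2304
  Item 4: 0.51 * 0.49 = 0.2499
  Item 5: 0.24 * 0.76 = 0.1824
  Item 6: 0.64 * 0.36 = 0.2304
Sum(p_i * q_i) = 0.1771 + 0.2464 + 0.2304 + 0.2499 + 0.1824 + 0.2304 = 1.3166
KR-20 = (k/(k-1)) * (1 - Sum(p_i*q_i) / Var_total)
= (6/5) * (1 - 1.3166/2.98)
= 1.2 * 0.5582
KR-20 = 0.6698

0.6698


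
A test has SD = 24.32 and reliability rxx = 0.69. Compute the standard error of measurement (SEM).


SEM = SD * sqrt(1 - rxx)
SEM = 24.32 * sqrt(1 - 0.69)
SEM = 24.32 * sqrt(0.31) = 24.32 * 0.556776
SEM = 13.5408

13.5408


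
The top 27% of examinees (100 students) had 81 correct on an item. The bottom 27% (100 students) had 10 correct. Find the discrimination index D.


p_upper = 81/100 = 0.81
p_lower = 10/100 = 0.1
D = 0.81 - 0.1 = 0.71

0.71


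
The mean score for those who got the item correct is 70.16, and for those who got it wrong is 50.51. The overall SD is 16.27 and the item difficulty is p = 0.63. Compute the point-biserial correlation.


q = 1 - p = 0.37
rpb = ((M1 - M0) / SD) * sqrt(p * q)
rpb = ((70.16 - 50.51) / 16.27) * sqrt(0.63 * 0.37)
rpb = 0.5831

0.5831


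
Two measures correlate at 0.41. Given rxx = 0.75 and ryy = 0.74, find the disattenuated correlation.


r_corrected = rxy / sqrt(rxx * ryy)
= 0.41 / sqrt(0.75 * 0.74)
= 0.41 / sqrt(0.555)
= 0.41 / 0.744983
r_corrected = 0.5503

0.5503


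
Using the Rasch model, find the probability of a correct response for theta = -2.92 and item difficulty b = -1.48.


theta - b = -2.92 - -1.48 = -1.44
exp(-(theta - b)) = exp(1.44) = 4.2207
P = 1 / (1 + 4.2207)
P = 0.1915

0.1915


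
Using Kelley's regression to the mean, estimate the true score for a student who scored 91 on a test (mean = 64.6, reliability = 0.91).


T_est = rxx * X + (1 - rxx) * mean
T_est = 0.91 * 91 + 0.09 * 64.6
T_est = 82.81 + 5.814
T_est = 88.624

88.624


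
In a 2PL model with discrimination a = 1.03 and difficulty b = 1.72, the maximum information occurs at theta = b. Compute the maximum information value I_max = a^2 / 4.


For 2PL, max info at theta = b = 1.72
I_max = a^2 / 4 = 1.03^2 / 4
= 1.0609 / 4
I_max = 0.2652

0.2652


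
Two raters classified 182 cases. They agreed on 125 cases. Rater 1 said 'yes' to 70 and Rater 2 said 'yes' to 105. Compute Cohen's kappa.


P_o = 125/182 = 0.686813
P_e = (70*105 + 112*77) / 33124 = 0.482249
kappa = (P_o - P_e) / (1 - P_e)
kappa = (0.686813 - 0.482249) / (1 - 0.482249)
kappa = 0.3951

0.3951


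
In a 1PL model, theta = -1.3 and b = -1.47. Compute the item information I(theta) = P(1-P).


P = 1/(1+exp(-(-1.3--1.47))) = 0.5424
I = P*(1-P) = 0.5424 * 0.4576
I = 0.2482

0.2482


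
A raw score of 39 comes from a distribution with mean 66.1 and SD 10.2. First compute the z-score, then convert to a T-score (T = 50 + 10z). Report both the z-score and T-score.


z = (X - mean) / SD = (39 - 66.1) / 10.2
z = -27.1 / 10.2
z = -2.6569
T-score = T = 50 + 10z
Carry z at full precision (z = -27.1 / 10.2) into the conversion:
T-score = 50 + 10 * (-27.1 / 10.2) = 50 + -271 / 10.2
T-score = 50 + -26.5686
T-score = 23.4314

23.4314


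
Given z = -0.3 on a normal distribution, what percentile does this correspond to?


CDF(z) = 0.5 * (1 + erf(z/sqrt(2)))
erf(-0.2121) = -0.2358
CDF = 0.3821
Percentile rank = 0.3821 * 100 = 38.21

38.21


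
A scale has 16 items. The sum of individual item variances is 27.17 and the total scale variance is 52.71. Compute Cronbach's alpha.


alpha = (k/(k-1)) * (1 - sum(si^2)/s_total^2)
= (16/15) * (1 - 27.17/52.71)
alpha = 0.5168

0.5168


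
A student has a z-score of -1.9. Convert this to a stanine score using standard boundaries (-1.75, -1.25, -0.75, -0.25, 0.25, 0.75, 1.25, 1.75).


Stanine boundaries: [-1.75, -1.25, -0.75, -0.25, 0.25, 0.75, 1.25, 1.75]
z = -1.9
Check each boundary:
  z < -1.75
  z < -1.25
  z < -0.75
  z < -0.25
  z < 0.25
  z < 0.75
  z < 1.25
  z < 1.75
Highest qualifying boundary gives stanine = 1

1


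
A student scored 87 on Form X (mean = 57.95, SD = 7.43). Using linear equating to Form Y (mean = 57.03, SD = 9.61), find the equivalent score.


slope = SD_Y / SD_X = 9.61 / 7.43 ~ 1.2934
intercept = mean_Y - slope * mean_X = 57.03 - (9.61 / 7.43) * 57.95 ~ -17.9228
Y = slope * X + intercept. To avoid rounding drift from the rounded slope/intercept, evaluate the equivalent form Y = mean_Y + SD_Y * (X - mean_X) / SD_X at full precision:
Y = 57.03 + 9.61 * (87 - 57.95) / 7.43
Y = 57.03 + 9.61 * 29.05 / 7.43
Y = 57.03 + 279.1705 / 7.43
Y = 57.03 + 37.5734
Y = 94.6034

94.6034


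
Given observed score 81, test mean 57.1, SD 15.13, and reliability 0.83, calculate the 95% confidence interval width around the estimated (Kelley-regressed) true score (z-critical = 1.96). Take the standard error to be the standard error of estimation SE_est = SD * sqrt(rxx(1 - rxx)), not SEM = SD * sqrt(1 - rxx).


True score estimate = 0.83*81 + 0.17*57.1 = 76.937
SE_est = SD * sqrt(rxx * (1 - rxx)) = 15.13 * sqrt(0.83 * 0.17) = 15.13 * sqrt(0.1411) = 5.683324
CI = T_est +/- z * SE_est, so width = 2 * z * SE_est = 2 * 1.96 * 5.683324
Width = 22.2786

22.2786


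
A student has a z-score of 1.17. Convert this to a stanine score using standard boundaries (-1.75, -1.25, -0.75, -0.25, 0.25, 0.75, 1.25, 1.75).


Stanine boundaries: [-1.75, -1.25, -0.75, -0.25, 0.25, 0.75, 1.25, 1.75]
z = 1.17
Check each boundary:
  z >= -1.75 -> could be stanine 2
  z >= -1.25 -> could be stanine 3
  z >= -0.75 -> could be stanine 4
  z >= -0.25 -> could be stanine 5
  z >= 0.25 -> could be stanine 6
  z >= 0.75 -> could be stanine 7
  z < 1.25
  z < 1.75
Highest qualifying boundary gives stanine = 7

7


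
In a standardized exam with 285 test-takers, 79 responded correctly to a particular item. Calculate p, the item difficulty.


Item difficulty p = number correct / total examinees
p = 79 / 285
p = 0.2772

0.2772


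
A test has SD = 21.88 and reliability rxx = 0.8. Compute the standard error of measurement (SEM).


SEM = SD * sqrt(1 - rxx)
SEM = 21.88 * sqrt(1 - 0.8)
SEM = 21.88 * sqrt(0.2) = 21.88 * 0.447214
SEM = 9.785

9.785


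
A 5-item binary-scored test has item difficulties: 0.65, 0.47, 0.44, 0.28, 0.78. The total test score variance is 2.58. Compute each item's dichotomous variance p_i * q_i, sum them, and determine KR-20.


For each item, compute p_i * q_i:
  Item 1: 0.65 * 0.35 = 0.2275
  Item 2: 0.47 * 0.53 = 0.2491
  Item 3: 0.44 * 0.56 = 0.2464
  Item 4: 0.28 * 0.72 = 0.2016
  Item 5: 0.78 * 0.22 = 0.1716
Sum(p_i * q_i) = 0.2275 + 0.2491 + 0.2464 + 0.2016 + 0.1716 = 1.0962
KR-20 = (k/(k-1)) * (1 - Sum(p_i*q_i) / Var_total)
= (5/4) * (1 - 1.0962/2.58)
= 1.25 * 0.5751
KR-20 = 0.7189

0.7189


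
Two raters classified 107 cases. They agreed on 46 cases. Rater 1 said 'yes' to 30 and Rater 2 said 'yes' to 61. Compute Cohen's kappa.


P_o = 46/107 = 0.429907
P_e = (30*61 + 77*46) / 11449 = 0.469211
kappa = (P_o - P_e) / (1 - P_e)
kappa = (0.429907 - 0.469211) / (1 - 0.469211)
kappa = -0.074

-0.074


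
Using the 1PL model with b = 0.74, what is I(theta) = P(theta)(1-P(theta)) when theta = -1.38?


P = 1/(1+exp(-(-1.38-0.74))) = 0.1072
I = P*(1-P) = 0.1072 * 0.8928
I = 0.0957

0.0957


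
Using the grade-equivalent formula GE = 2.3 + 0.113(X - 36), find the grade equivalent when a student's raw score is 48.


raw - median = 48 - 36 = 12
slope * diff = 0.113 * 12 = 1.356
GE = 2.3 + 1.356
GE = 3.656

3.656


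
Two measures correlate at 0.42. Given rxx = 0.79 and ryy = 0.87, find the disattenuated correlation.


r_corrected = rxy / sqrt(rxx * ryy)
= 0.42 / sqrt(0.79 * 0.87)
= 0.42 / sqrt(0.6873)
= 0.42 / 0.829036
r_corrected = 0.5066

0.5066


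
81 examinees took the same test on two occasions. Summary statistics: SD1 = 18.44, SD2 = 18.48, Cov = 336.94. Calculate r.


r = cov(X,Y) / (SD_X * SD_Y)
r = 336.94 / (18.44 * 18.48)
r = 336.94 / 340.7712
r = 0.9888

0.9888


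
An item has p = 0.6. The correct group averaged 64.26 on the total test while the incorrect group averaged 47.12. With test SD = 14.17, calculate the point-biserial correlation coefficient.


q = 1 - p = 0.4
rpb = ((M1 - M0) / SD) * sqrt(p * q)
rpb = ((64.26 - 47.12) / 14.17) * sqrt(0.6 * 0.4)
rpb = 0.5926

0.5926


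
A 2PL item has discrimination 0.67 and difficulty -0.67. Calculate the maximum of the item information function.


For 2PL, max info at theta = b = -0.67
I_max = a^2 / 4 = 0.67^2 / 4
= 0.4489 / 4
I_max = 0.1122

0.1122
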